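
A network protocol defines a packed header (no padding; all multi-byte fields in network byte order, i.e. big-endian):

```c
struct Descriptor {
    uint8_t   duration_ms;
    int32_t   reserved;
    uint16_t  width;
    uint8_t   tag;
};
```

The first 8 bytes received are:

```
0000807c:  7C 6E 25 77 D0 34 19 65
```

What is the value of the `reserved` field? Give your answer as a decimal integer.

`reserved` follows `duration_ms` (1 byte), so it starts at byte offset 1 and occupies 4 bytes.
Bytes at offsets 1..4: 6E 25 77 D0.
Big-endian stores the most-significant byte at the lowest address.
The bytes are already most-significant first: 0x6E2577D0.
0x6E2577D0 = 1847949264.

1847949264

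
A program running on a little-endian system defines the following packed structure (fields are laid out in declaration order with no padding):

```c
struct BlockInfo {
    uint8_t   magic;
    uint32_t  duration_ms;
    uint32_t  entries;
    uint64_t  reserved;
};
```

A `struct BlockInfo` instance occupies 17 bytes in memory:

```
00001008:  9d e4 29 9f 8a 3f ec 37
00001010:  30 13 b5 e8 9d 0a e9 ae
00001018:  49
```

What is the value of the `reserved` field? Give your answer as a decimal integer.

5309437242524611859

`reserved` follows `magic` (1 B), `duration_ms` (4 B), `entries` (4 B), so it starts at offset 1 + 4 + 4 = 9 and occupies 8 bytes.
Bytes at offsets 9..16: 13 B5 E8 9D 0A E9 AE 49.
In little-endian order the low byte comes first in memory.
Reassemble most-significant byte first: 49 AE E9 0A 9D E8 B5 13 → 0x49AEE90A9DE8B513.
0x49AEE90A9DE8B513 = 5309437242524611859.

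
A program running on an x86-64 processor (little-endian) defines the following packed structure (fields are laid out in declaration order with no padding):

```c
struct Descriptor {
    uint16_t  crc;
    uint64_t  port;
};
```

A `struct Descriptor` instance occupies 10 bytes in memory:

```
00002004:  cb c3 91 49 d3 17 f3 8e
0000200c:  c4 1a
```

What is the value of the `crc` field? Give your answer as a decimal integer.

`crc` is the first field, at byte offset 0, occupying 2 bytes.
Bytes at offsets 0..1: CB C3.
In little-endian order the low byte comes first in memory.
Reassemble most-significant byte first: C3 CB → 0xC3CB.
0xC3CB = 50123.

50123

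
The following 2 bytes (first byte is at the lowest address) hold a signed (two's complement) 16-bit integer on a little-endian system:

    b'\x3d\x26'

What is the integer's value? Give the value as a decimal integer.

Little-endian stores the least-significant byte at the lowest address.
Reassemble most-significant byte first: 26 3D → 0x263D.
0x263D = 9789.

9789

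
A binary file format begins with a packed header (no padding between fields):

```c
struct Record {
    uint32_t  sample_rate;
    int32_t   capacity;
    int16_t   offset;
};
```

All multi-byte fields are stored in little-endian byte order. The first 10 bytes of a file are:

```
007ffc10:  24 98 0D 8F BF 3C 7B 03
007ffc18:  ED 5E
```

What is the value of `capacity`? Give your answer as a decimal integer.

`capacity` follows `sample_rate` (4 bytes), so it starts at byte offset 4 and occupies 4 bytes.
Bytes at offsets 4..7: BF 3C 7B 03.
In little-endian order the low byte comes first in memory.
Reassemble most-significant byte first: 03 7B 3C BF → 0x037B3CBF.
0x037B3CBF = 58408127.

58408127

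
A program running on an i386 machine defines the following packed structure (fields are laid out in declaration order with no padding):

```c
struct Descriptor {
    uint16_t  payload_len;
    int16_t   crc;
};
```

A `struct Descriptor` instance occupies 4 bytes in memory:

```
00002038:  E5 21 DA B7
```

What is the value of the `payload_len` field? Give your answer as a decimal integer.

8677

`payload_len` is the first field, at byte offset 0, occupying 2 bytes.
Bytes at offsets 0..1: E5 21.
Little-endian: lowest address holds the least-significant byte.
Reassemble most-significant byte first: 21 E5 → 0x21E5.
0x21E5 = 8677.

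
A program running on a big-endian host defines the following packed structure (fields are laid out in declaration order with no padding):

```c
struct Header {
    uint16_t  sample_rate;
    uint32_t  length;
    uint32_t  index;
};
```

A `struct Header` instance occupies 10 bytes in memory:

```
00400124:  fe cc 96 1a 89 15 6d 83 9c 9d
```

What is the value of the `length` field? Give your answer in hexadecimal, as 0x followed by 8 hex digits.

`length` follows `sample_rate` (2 bytes), so it starts at byte offset 2 and occupies 4 bytes.
Bytes at offsets 2..5: 96 1A 89 15.
In big-endian order the high byte comes first in memory.
The bytes are already most-significant first: 0x961A8915.

0x961A8915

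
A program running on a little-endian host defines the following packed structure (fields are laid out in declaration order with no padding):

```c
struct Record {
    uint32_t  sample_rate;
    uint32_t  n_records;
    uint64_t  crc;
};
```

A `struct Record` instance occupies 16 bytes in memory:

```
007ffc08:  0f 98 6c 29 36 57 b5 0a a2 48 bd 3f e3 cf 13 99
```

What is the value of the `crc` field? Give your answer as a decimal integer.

`crc` follows `sample_rate` (4 B), `n_records` (4 B), so it starts at offset 4 + 4 = 8 and occupies 8 bytes.
Bytes at offsets 8..15: A2 48 BD 3F E3 CF 13 99.
In little-endian order the low byte comes first in memory.
Reassemble most-significant byte first: 99 13 CF E3 3F BD 48 A2 → 0x9913CFE33FBD48A2.
0x9913CFE33FBD48A2 = 11030388487294372002.

11030388487294372002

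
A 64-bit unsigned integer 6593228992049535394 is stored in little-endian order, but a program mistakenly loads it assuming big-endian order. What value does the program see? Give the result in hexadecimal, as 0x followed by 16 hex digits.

6593228992049535394 in 64-bit hexadecimal is 0x5B7FDAD5F9EB59A2.
Stored little-endian, the bytes at ascending addresses are A2 59 EB F9 D5 DA 7F 5B.
Read back as big-endian, the last byte is least significant, giving 0xA259EBF9D5DA7F5B.

0xA259EBF9D5DA7F5B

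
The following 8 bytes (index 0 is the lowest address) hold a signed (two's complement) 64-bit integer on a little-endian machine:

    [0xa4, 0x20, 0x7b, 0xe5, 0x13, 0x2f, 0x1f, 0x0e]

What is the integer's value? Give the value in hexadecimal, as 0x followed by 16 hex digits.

Little-endian stores the least-significant byte at the lowest address.
Reassemble most-significant byte first: 0E 1F 2F 13 E5 7B 20 A4 → 0x0E1F2F13E57B20A4.

0x0E1F2F13E57B20A4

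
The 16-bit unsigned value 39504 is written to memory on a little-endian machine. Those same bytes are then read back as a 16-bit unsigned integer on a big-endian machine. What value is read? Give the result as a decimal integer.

20634

39504 in 16-bit hexadecimal is 0x9A50.
Stored little-endian, the bytes at ascending addresses are 50 9A.
Read back as big-endian, the last byte is least significant, giving 0x509A.
0x509A = 20634.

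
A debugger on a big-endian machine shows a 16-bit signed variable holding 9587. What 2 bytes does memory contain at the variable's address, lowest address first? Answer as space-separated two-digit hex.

9587 in hexadecimal, padded to 16 bits, is 0x2573.
Split into bytes (most-significant first): 25 73.
Big-endian stores the most-significant byte at the lowest address.
So the memory order matches the most-significant-first order: 25 73.

25 73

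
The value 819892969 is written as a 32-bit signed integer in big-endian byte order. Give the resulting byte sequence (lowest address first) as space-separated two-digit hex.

30 DE 92 E9

819892969 in hexadecimal, padded to 32 bits, is 0x30DE92E9.
Split into bytes (most-significant first): 30 DE 92 E9.
Big-endian: lowest address holds the most-significant byte.
So the memory order matches the most-significant-first order: 30 DE 92 E9.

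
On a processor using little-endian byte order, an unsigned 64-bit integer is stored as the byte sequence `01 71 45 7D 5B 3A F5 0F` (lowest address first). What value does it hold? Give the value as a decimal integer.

Little-endian: lowest address holds the least-significant byte.
Reassemble most-significant byte first: 0F F5 3A 5B 7D 45 71 01 → 0x0FF53A5B7D457101.
0x0FF53A5B7D457101 = 1149889444481167617.

1149889444481167617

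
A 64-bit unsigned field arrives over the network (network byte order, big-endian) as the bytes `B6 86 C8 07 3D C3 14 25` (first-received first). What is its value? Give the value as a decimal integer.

Big-endian stores the most-significant byte at the lowest address.
The bytes are already most-significant first: 0xB686C8073DC31425.
0xB686C8073DC31425 = 13152419695208633381.

13152419695208633381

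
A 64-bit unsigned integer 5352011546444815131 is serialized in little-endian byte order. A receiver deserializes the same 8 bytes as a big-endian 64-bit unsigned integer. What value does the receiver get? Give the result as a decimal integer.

2007375299962619466

5352011546444815131 in 64-bit hexadecimal is 0x4A462A2533A1DB1B.
Stored little-endian, the bytes at ascending addresses are 1B DB A1 33 25 2A 46 4A.
Read back as big-endian, the last byte is least significant, giving 0x1BDBA133252A464A.
0x1BDBA133252A464A = 2007375299962619466.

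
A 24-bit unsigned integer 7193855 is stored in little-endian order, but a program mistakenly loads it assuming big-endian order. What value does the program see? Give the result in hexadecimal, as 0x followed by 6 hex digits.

0xFFC46D

7193855 in 24-bit hexadecimal is 0x6DC4FF.
Stored little-endian, the bytes at ascending addresses are FF C4 6D.
Read back as big-endian, the last byte is least significant, giving 0xFFC46D.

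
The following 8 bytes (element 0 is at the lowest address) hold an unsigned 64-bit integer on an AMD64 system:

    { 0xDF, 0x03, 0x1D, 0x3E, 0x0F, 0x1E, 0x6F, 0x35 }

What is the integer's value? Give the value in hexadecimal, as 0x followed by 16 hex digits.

0x356F1E0F3E1D03DF

Little-endian: lowest address holds the least-significant byte.
Reassemble most-significant byte first: 35 6F 1E 0F 3E 1D 03 DF → 0x356F1E0F3E1D03DF.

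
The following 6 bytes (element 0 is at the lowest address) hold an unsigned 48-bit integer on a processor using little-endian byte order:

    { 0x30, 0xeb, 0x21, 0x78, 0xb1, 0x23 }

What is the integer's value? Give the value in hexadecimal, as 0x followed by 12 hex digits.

0x23B17821EB30

Little-endian: lowest address holds the least-significant byte.
Reassemble most-significant byte first: 23 B1 78 21 EB 30 → 0x23B17821EB30.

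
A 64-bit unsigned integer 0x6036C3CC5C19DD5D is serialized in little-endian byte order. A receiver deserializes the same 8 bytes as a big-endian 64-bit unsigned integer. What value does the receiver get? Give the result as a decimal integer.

6763590101743384160

Stored little-endian, the bytes at ascending addresses are 5D DD 19 5C CC C3 36 60.
Read back as big-endian, the last byte is least significant, giving 0x5DDD195CCCC33660.
0x5DDD195CCCC33660 = 6763590101743384160.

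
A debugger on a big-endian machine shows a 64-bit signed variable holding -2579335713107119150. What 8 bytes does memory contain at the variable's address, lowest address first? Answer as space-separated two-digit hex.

DC 34 5B D5 B7 C5 73 D2

Two's complement of -2579335713107119150 in 64 bits: 2579335713107119150 = 0x23CBA42A483A8C2E; invert → 0xDC345BD5B7C573D1; add 1 → 0xDC345BD5B7C573D2.
Split into bytes (most-significant first): DC 34 5B D5 B7 C5 73 D2.
Big-endian: lowest address holds the most-significant byte.
So the memory order matches the most-significant-first order: DC 34 5B D5 B7 C5 73 D2.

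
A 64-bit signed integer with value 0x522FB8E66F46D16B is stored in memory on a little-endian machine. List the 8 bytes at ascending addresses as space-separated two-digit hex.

6B D1 46 6F E6 B8 2F 52

Split into bytes (most-significant first): 52 2F B8 E6 6F 46 D1 6B.
Little-endian: lowest address holds the least-significant byte.
So at ascending addresses the bytes are 6B D1 46 6F E6 B8 2F 52.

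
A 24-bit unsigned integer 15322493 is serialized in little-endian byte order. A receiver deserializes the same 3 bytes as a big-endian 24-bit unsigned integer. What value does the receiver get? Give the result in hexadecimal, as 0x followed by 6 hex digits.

15322493 in 24-bit hexadecimal is 0xE9CD7D.
Stored little-endian, the bytes at ascending addresses are 7D CD E9.
Read back as big-endian, the last byte is least significant, giving 0x7DCDE9.

0x7DCDE9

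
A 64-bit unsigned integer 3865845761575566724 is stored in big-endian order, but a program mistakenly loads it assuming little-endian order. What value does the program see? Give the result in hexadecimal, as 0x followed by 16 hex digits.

0x843D29EF3C3EA635

3865845761575566724 in 64-bit hexadecimal is 0x35A63E3CEF293D84.
Stored big-endian, the bytes at ascending addresses are 35 A6 3E 3C EF 29 3D 84.
Read back as little-endian, the first byte is least significant, giving 0x843D29EF3C3EA635.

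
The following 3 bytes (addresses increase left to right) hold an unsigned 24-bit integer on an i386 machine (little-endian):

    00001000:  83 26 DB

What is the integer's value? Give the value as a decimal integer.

In little-endian order the low byte comes first in memory.
Reassemble most-significant byte first: DB 26 83 → 0xDB2683.
0xDB2683 = 14362243.

14362243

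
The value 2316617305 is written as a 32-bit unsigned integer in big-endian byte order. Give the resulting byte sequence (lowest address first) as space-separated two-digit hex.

8A 14 C6 59

2316617305 in hexadecimal, padded to 32 bits, is 0x8A14C659.
Split into bytes (most-significant first): 8A 14 C6 59.
Big-endian stores the most-significant byte at the lowest address.
So the memory order matches the most-significant-first order: 8A 14 C6 59.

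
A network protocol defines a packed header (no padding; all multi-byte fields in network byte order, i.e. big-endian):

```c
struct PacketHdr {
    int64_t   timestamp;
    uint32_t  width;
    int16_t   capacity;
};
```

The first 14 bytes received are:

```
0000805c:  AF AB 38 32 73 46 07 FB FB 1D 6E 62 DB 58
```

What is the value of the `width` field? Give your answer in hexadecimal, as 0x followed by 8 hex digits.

`width` follows `timestamp` (8 bytes), so it starts at byte offset 8 and occupies 4 bytes.
Bytes at offsets 8..11: FB 1D 6E 62.
Big-endian: lowest address holds the most-significant byte.
The bytes are already most-significant first: 0xFB1D6E62.

0xFB1D6E62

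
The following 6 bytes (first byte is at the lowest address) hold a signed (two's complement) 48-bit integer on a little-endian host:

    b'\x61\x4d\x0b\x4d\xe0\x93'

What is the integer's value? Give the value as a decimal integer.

In little-endian order the low byte comes first in memory.
Reassemble most-significant byte first: 93 E0 4D 0B 4D 61 → 0x93E04D0B4D61.
Top bit is set, so as a signed 48-bit value this is 0x93E04D0B4D61 − 2^48 = -118883402166943.

-118883402166943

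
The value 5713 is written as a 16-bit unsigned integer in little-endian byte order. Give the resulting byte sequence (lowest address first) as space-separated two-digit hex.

51 16

5713 in hexadecimal, padded to 16 bits, is 0x1651.
Split into bytes (most-significant first): 16 51.
In little-endian order the low byte comes first in memory.
So at ascending addresses the bytes are 51 16.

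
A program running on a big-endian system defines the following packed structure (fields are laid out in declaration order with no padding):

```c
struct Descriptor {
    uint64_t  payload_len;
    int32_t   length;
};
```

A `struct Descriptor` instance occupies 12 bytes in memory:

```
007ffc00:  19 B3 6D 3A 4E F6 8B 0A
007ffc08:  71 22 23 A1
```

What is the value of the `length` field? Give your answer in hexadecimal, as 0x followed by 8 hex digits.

0x712223A1

`length` follows `payload_len` (8 bytes), so it starts at byte offset 8 and occupies 4 bytes.
Bytes at offsets 8..11: 71 22 23 A1.
In big-endian order the high byte comes first in memory.
The bytes are already most-significant first: 0x712223A1.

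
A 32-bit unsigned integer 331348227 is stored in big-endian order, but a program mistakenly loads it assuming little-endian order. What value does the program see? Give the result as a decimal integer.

66699027

331348227 in 32-bit hexadecimal is 0x13BFF903.
Stored big-endian, the bytes at ascending addresses are 13 BF F9 03.
Read back as little-endian, the first byte is least significant, giving 0x03F9BF13.
0x03F9BF13 = 66699027.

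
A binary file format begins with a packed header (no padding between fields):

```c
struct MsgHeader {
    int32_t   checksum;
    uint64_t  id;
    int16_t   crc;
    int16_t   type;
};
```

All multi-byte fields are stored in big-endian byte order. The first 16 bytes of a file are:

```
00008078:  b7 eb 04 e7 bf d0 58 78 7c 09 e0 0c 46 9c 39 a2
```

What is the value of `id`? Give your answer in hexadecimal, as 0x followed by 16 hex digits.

`id` follows `checksum` (4 bytes), so it starts at byte offset 4 and occupies 8 bytes.
Bytes at offsets 4..11: BF D0 58 78 7C 09 E0 0C.
Big-endian stores the most-significant byte at the lowest address.
The bytes are already most-significant first: 0xBFD058787C09E00C.

0xBFD058787C09E00C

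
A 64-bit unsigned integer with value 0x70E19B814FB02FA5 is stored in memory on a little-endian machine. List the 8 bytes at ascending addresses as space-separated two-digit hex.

A5 2F B0 4F 81 9B E1 70

Split into bytes (most-significant first): 70 E1 9B 81 4F B0 2F A5.
Little-endian: lowest address holds the least-significant byte.
So at ascending addresses the bytes are A5 2F B0 4F 81 9B E1 70.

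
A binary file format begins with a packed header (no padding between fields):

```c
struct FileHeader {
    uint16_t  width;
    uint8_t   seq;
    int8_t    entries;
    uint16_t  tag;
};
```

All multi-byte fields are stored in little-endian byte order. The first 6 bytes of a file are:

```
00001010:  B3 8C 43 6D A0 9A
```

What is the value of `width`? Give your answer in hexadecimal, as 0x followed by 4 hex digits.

`width` is the first field, at byte offset 0, occupying 2 bytes.
Bytes at offsets 0..1: B3 8C.
In little-endian order the low byte comes first in memory.
Reassemble most-significant byte first: 8C B3 → 0x8CB3.

0x8CB3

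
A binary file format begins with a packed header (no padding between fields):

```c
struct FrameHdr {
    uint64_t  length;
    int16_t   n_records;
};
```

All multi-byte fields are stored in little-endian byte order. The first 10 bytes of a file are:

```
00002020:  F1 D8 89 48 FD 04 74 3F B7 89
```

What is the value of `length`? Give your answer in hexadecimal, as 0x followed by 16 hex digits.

0x3F7404FD4889D8F1

`length` is the first field, at byte offset 0, occupying 8 bytes.
Bytes at offsets 0..7: F1 D8 89 48 FD 04 74 3F.
Little-endian: lowest address holds the least-significant byte.
Reassemble most-significant byte first: 3F 74 04 FD 48 89 D8 F1 → 0x3F7404FD4889D8F1.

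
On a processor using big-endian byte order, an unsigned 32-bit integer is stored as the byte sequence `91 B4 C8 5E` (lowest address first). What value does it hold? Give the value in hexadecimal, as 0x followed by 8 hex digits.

Big-endian stores the most-significant byte at the lowest address.
The bytes are already most-significant first: 0x91B4C85E.

0x91B4C85E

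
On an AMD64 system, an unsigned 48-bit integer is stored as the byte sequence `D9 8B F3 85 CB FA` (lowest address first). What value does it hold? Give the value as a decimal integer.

In little-endian order the low byte comes first in memory.
Reassemble most-significant byte first: FA CB 85 F3 8B D9 → 0xFACB85F38BD9.
0xFACB85F38BD9 = 275752032635865.

275752032635865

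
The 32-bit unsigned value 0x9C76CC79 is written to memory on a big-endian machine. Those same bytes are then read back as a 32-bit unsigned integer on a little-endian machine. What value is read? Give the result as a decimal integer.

Stored big-endian, the bytes at ascending addresses are 9C 76 CC 79.
Read back as little-endian, the first byte is least significant, giving 0x79CC769C.
0x79CC769C = 2043442844.

2043442844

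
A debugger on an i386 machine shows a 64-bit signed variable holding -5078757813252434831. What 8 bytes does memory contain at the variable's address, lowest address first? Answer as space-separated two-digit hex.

Two's complement of -5078757813252434831 in 64 bits: 5078757813252434831 = 0x467B5F529F26AB8F; invert → 0xB984A0AD60D95470; add 1 → 0xB984A0AD60D95471.
Split into bytes (most-significant first): B9 84 A0 AD 60 D9 54 71.
Little-endian stores the least-significant byte at the lowest address.
So at ascending addresses the bytes are 71 54 D9 60 AD A0 84 B9.

71 54 D9 60 AD A0 84 B9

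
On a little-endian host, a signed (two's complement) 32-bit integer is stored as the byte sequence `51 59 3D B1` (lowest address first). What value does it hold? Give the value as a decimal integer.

Little-endian: lowest address holds the least-significant byte.
Reassemble most-significant byte first: B1 3D 59 51 → 0xB13D5951.
Top bit is set, so as a signed 32-bit value this is 0xB13D5951 − 2^32 = -1321379503.

-1321379503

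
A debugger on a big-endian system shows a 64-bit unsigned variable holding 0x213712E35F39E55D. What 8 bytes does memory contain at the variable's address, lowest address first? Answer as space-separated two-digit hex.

Split into bytes (most-significant first): 21 37 12 E3 5F 39 E5 5D.
Big-endian: lowest address holds the most-significant byte.
So the memory order matches the most-significant-first order: 21 37 12 E3 5F 39 E5 5D.

21 37 12 E3 5F 39 E5 5D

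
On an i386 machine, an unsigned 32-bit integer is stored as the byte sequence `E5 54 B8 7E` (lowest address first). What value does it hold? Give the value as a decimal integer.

Little-endian stores the least-significant byte at the lowest address.
Reassemble most-significant byte first: 7E B8 54 E5 → 0x7EB854E5.
0x7EB854E5 = 2126009573.

2126009573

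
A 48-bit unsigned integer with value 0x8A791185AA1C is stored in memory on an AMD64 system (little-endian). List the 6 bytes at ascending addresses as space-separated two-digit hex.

Split into bytes (most-significant first): 8A 79 11 85 AA 1C.
Little-endian: lowest address holds the least-significant byte.
So at ascending addresses the bytes are 1C AA 85 11 79 8A.

1C AA 85 11 79 8A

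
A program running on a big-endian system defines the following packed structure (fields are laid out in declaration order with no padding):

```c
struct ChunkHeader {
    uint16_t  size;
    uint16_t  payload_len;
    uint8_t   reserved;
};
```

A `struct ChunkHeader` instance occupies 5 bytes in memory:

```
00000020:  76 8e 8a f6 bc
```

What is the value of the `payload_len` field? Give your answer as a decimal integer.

`payload_len` follows `size` (2 bytes), so it starts at byte offset 2 and occupies 2 bytes.
Bytes at offsets 2..3: 8A F6.
Big-endian stores the most-significant byte at the lowest address.
The bytes are already most-significant first: 0x8AF6.
0x8AF6 = 35574.

35574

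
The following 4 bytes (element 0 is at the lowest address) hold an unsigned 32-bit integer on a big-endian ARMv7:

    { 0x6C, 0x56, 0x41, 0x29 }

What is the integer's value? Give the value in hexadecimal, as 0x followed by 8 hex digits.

0x6C564129

Big-endian stores the most-significant byte at the lowest address.
The bytes are already most-significant first: 0x6C564129.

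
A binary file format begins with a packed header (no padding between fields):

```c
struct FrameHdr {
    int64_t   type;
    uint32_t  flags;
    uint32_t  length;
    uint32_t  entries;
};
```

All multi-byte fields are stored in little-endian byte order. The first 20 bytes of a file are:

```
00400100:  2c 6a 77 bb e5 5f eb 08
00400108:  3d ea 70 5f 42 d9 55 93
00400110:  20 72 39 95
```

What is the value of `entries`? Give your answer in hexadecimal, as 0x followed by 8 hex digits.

`entries` follows `type` (8 B), `flags` (4 B), `length` (4 B), so it starts at offset 8 + 4 + 4 = 16 and occupies 4 bytes.
Bytes at offsets 16..19: 20 72 39 95.
Little-endian stores the least-significant byte at the lowest address.
Reassemble most-significant byte first: 95 39 72 20 → 0x95397220.

0x95397220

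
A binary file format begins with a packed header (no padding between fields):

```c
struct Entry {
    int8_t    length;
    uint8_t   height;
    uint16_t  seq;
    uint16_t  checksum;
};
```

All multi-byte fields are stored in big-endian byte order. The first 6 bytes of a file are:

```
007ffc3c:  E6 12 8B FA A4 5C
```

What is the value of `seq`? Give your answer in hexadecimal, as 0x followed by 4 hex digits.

0x8BFA

`seq` follows `length` (1 B), `height` (1 B), so it starts at offset 1 + 1 = 2 and occupies 2 bytes.
Bytes at offsets 2..3: 8B FA.
Big-endian: lowest address holds the most-significant byte.
The bytes are already most-significant first: 0x8BFA.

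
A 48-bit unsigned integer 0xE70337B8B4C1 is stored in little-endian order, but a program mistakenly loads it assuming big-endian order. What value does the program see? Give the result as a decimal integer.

Stored little-endian, the bytes at ascending addresses are C1 B4 B8 37 03 E7.
Read back as big-endian, the last byte is least significant, giving 0xC1B4B83703E7.
0xC1B4B83703E7 = 212981928887271.

212981928887271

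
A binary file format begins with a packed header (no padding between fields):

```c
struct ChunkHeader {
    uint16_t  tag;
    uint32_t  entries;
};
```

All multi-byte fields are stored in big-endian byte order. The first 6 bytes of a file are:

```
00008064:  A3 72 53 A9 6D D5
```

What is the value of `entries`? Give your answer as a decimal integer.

1403612629

`entries` follows `tag` (2 bytes), so it starts at byte offset 2 and occupies 4 bytes.
Bytes at offsets 2..5: 53 A9 6D D5.
Big-endian stores the most-significant byte at the lowest address.
The bytes are already most-significant first: 0x53A96DD5.
0x53A96DD5 = 1403612629.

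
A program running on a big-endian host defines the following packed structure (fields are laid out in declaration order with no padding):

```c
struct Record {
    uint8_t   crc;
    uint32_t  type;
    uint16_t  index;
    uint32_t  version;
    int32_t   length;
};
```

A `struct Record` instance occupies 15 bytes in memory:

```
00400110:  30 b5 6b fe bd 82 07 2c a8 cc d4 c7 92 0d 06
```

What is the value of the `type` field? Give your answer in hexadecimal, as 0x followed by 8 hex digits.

0xB56BFEBD

`type` follows `crc` (1 byte), so it starts at byte offset 1 and occupies 4 bytes.
Bytes at offsets 1..4: B5 6B FE BD.
Big-endian stores the most-significant byte at the lowest address.
The bytes are already most-significant first: 0xB56BFEBD.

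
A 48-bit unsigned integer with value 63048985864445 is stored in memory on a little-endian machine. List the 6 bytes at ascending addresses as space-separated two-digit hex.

63048985864445 in hexadecimal, padded to 48 bits, is 0x3957BC67E8FD.
Split into bytes (most-significant first): 39 57 BC 67 E8 FD.
Little-endian: lowest address holds the least-significant byte.
So at ascending addresses the bytes are FD E8 67 BC 57 39.

FD E8 67 BC 57 39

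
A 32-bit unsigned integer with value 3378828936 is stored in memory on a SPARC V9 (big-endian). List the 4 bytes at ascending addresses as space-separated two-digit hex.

3378828936 in hexadecimal, padded to 32 bits, is 0xC964D688.
Split into bytes (most-significant first): C9 64 D6 88.
In big-endian order the high byte comes first in memory.
So the memory order matches the most-significant-first order: C9 64 D6 88.

C9 64 D6 88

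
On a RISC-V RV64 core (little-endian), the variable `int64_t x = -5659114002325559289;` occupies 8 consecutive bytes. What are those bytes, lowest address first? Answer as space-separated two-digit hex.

Two's complement of -5659114002325559289 in 64 bits: 5659114002325559289 = 0x4E893633AC0DD7F9; invert → 0xB176C9CC53F22806; add 1 → 0xB176C9CC53F22807.
Split into bytes (most-significant first): B1 76 C9 CC 53 F2 28 07.
Little-endian stores the least-significant byte at the lowest address.
So at ascending addresses the bytes are 07 28 F2 53 CC C9 76 B1.

07 28 F2 53 CC C9 76 B1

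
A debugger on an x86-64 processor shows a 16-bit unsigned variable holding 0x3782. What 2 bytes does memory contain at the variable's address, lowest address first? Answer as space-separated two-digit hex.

82 37

Split into bytes (most-significant first): 37 82.
Little-endian stores the least-significant byte at the lowest address.
So at ascending addresses the bytes are 82 37.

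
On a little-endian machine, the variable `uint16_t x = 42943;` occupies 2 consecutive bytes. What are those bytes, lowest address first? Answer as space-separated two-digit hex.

42943 in hexadecimal, padded to 16 bits, is 0xA7BF.
Split into bytes (most-significant first): A7 BF.
Little-endian: lowest address holds the least-significant byte.
So at ascending addresses the bytes are BF A7.

BF A7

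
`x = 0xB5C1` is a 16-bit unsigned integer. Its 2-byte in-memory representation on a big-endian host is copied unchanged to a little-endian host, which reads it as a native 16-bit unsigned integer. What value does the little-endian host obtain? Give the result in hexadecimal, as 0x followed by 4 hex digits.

0xC1B5

Stored big-endian, the bytes at ascending addresses are B5 C1.
Read back as little-endian, the first byte is least significant, giving 0xC1B5.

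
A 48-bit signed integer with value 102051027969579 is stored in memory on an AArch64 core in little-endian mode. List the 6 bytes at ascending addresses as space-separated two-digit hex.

2B 66 45 9B D0 5C

102051027969579 in hexadecimal, padded to 48 bits, is 0x5CD09B45662B.
Split into bytes (most-significant first): 5C D0 9B 45 66 2B.
Little-endian stores the least-significant byte at the lowest address.
So at ascending addresses the bytes are 2B 66 45 9B D0 5C.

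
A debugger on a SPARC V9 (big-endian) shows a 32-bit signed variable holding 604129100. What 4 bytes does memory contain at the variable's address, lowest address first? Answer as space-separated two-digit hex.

604129100 in hexadecimal, padded to 32 bits, is 0x2402474C.
Split into bytes (most-significant first): 24 02 47 4C.
Big-endian: lowest address holds the most-significant byte.
So the memory order matches the most-significant-first order: 24 02 47 4C.

24 02 47 4C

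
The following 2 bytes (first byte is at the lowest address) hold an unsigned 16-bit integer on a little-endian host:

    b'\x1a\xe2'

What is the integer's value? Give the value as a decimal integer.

57882

Little-endian: lowest address holds the least-significant byte.
Reassemble most-significant byte first: E2 1A → 0xE21A.
0xE21A = 57882.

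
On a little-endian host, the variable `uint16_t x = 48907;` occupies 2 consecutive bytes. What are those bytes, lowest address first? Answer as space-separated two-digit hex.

0B BF

48907 in hexadecimal, padded to 16 bits, is 0xBF0B.
Split into bytes (most-significant first): BF 0B.
In little-endian order the low byte comes first in memory.
So at ascending addresses the bytes are 0B BF.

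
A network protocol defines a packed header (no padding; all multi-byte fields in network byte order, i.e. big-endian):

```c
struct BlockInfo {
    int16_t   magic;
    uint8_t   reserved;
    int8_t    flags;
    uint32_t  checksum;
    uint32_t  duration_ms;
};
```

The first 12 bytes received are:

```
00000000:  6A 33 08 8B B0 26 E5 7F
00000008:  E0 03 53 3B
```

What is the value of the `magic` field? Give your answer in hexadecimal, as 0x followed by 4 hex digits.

0x6A33

`magic` is the first field, at byte offset 0, occupying 2 bytes.
Bytes at offsets 0..1: 6A 33.
Big-endian stores the most-significant byte at the lowest address.
The bytes are already most-significant first: 0x6A33.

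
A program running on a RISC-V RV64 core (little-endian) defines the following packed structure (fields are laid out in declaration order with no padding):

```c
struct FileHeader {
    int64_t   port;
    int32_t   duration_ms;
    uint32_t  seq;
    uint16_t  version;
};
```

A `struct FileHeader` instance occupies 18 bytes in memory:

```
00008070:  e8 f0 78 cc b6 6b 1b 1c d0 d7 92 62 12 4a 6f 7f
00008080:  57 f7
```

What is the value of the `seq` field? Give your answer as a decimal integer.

2137999890

`seq` follows `port` (8 B), `duration_ms` (4 B), so it starts at offset 8 + 4 = 12 and occupies 4 bytes.
Bytes at offsets 12..15: 12 4A 6F 7F.
Little-endian stores the least-significant byte at the lowest address.
Reassemble most-significant byte first: 7F 6F 4A 12 → 0x7F6F4A12.
0x7F6F4A12 = 2137999890.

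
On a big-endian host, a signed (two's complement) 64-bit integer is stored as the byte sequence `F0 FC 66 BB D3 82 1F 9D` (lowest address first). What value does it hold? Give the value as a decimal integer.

Big-endian stores the most-significant byte at the lowest address.
The bytes are already most-significant first: 0xF0FC66BBD3821F9D.
Top bit is set, so as a signed 64-bit value this is 0xF0FC66BBD3821F9D − 2^64 = -1081876853582323811.

-1081876853582323811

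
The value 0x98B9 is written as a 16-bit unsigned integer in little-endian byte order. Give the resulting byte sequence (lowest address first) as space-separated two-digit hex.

B9 98

Split into bytes (most-significant first): 98 B9.
Little-endian stores the least-significant byte at the lowest address.
So at ascending addresses the bytes are B9 98.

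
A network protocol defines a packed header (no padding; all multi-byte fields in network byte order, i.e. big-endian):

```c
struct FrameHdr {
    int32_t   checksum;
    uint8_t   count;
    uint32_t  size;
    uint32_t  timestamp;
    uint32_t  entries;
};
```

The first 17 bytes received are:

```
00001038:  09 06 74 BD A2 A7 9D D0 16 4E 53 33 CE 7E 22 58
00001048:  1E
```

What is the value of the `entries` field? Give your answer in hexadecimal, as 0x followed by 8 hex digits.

0x7E22581E

`entries` follows `checksum` (4 B), `count` (1 B), `size` (4 B), `timestamp` (4 B), so it starts at offset 4 + 1 + 4 + 4 = 13 and occupies 4 bytes.
Bytes at offsets 13..16: 7E 22 58 1E.
Big-endian: lowest address holds the most-significant byte.
The bytes are already most-significant first: 0x7E22581E.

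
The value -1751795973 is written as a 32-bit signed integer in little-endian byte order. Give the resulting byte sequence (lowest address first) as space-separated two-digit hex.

FB B6 95 97

Two's complement of -1751795973 in 32 bits: 1751795973 = 0x686A4905; invert → 0x9795B6FA; add 1 → 0x9795B6FB.
Split into bytes (most-significant first): 97 95 B6 FB.
In little-endian order the low byte comes first in memory.
So at ascending addresses the bytes are FB B6 95 97.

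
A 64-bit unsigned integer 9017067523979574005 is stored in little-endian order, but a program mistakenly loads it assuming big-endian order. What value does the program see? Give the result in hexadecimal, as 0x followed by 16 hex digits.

0xF57A837A230F237D

9017067523979574005 in 64-bit hexadecimal is 0x7D230F237A837AF5.
Stored little-endian, the bytes at ascending addresses are F5 7A 83 7A 23 0F 23 7D.
Read back as big-endian, the last byte is least significant, giving 0xF57A837A230F237D.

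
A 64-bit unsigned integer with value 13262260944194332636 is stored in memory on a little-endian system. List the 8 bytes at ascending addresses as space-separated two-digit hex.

13262260944194332636 in hexadecimal, padded to 64 bits, is 0xB80D040FF13D67DC.
Split into bytes (most-significant first): B8 0D 04 0F F1 3D 67 DC.
Little-endian: lowest address holds the least-significant byte.
So at ascending addresses the bytes are DC 67 3D F1 0F 04 0D B8.

DC 67 3D F1 0F 04 0D B8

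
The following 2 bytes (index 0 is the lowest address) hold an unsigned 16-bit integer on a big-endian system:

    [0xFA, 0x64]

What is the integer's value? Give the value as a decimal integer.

Big-endian stores the most-significant byte at the lowest address.
The bytes are already most-significant first: 0xFA64.
0xFA64 = 64100.

64100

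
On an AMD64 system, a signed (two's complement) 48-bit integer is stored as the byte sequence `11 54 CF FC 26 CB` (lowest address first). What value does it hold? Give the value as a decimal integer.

-58106666068975

Little-endian: lowest address holds the least-significant byte.
Reassemble most-significant byte first: CB 26 FC CF 54 11 → 0xCB26FCCF5411.
Top bit is set, so as a signed 48-bit value this is 0xCB26FCCF5411 − 2^48 = -58106666068975.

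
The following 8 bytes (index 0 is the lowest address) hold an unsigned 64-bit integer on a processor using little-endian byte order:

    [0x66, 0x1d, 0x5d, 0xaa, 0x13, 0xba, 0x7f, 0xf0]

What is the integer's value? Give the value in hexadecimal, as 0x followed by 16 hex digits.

Little-endian stores the least-significant byte at the lowest address.
Reassemble most-significant byte first: F0 7F BA 13 AA 5D 1D 66 → 0xF07FBA13AA5D1D66.

0xF07FBA13AA5D1D66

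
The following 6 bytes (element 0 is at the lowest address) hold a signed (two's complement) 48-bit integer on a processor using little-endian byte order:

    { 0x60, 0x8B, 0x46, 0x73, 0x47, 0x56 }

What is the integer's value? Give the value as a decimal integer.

94864876669792

Little-endian stores the least-significant byte at the lowest address.
Reassemble most-significant byte first: 56 47 73 46 8B 60 → 0x564773468B60.
0x564773468B60 = 94864876669792.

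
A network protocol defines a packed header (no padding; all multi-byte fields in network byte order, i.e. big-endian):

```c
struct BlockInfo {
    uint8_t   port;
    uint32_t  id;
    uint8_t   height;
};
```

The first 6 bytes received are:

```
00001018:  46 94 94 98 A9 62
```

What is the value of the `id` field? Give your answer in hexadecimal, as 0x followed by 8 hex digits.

0x949498A9

`id` follows `port` (1 byte), so it starts at byte offset 1 and occupies 4 bytes.
Bytes at offsets 1..4: 94 94 98 A9.
Big-endian stores the most-significant byte at the lowest address.
The bytes are already most-significant first: 0x949498A9.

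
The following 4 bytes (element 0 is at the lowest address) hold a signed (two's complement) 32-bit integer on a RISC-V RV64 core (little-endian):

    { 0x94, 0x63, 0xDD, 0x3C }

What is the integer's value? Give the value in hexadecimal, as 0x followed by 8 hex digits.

In little-endian order the low byte comes first in memory.
Reassemble most-significant byte first: 3C DD 63 94 → 0x3CDD6394.

0x3CDD6394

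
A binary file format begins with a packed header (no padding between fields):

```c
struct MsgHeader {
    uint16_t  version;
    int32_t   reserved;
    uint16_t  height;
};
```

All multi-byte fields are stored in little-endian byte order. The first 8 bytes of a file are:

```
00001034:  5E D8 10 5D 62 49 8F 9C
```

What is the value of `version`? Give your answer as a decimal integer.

`version` is the first field, at byte offset 0, occupying 2 bytes.
Bytes at offsets 0..1: 5E D8.
Little-endian stores the least-significant byte at the lowest address.
Reassemble most-significant byte first: D8 5E → 0xD85E.
0xD85E = 55390.

55390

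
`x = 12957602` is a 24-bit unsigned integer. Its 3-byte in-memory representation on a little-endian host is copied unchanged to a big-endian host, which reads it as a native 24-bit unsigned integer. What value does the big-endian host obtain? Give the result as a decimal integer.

10663877

12957602 in 24-bit hexadecimal is 0xC5B7A2.
Stored little-endian, the bytes at ascending addresses are A2 B7 C5.
Read back as big-endian, the last byte is least significant, giving 0xA2B7C5.
0xA2B7C5 = 10663877.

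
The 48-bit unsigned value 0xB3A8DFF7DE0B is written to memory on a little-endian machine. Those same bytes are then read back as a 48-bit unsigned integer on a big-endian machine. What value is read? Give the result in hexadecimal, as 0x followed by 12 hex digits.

Stored little-endian, the bytes at ascending addresses are 0B DE F7 DF A8 B3.
Read back as big-endian, the last byte is least significant, giving 0x0BDEF7DFA8B3.

0x0BDEF7DFA8B3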